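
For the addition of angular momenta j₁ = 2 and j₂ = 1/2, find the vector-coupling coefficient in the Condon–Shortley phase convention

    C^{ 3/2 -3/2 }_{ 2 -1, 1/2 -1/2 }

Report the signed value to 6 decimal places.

j₁+j₂−J=1  J+j₁−j₂=3  J−j₁+j₂=0  j₁+j₂+J+1=5
(j₁±m₁, j₂±m₂, J±M) = (1,3,0,1,0,3)
P² = 36/5
sum k=0..0:
  [0] +1/6 = 1/6
S = 1/6
C² = P²·S² = 1/5 ; C = +0.447214

+0.447214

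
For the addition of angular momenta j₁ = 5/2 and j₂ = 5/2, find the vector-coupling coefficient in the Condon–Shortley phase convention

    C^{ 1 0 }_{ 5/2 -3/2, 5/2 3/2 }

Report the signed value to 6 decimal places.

−√(9/70) ≈ -0.358569

√[3·4!1!1!/7! · 1!4!4!1!1!1!] = √(288/35)
  +(−1)^3/∏(3,1,1,1,0,0)! = -1/6  (running -1/6)
  +(−1)^4/∏(4,0,0,0,1,1)! = 1/24  (running -1/8)
⟨..|..⟩ = √(288/35)·(-1/8) = -0.358569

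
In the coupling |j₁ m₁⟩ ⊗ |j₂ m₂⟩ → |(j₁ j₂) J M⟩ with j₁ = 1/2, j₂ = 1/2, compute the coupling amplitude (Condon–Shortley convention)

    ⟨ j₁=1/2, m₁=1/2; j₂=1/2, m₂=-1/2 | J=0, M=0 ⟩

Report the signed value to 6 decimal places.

j₁+j₂−J=1  J+j₁−j₂=0  J−j₁+j₂=0  j₁+j₂+J+1=2
(j₁±m₁, j₂±m₂, J±M) = (1,0,0,1,0,0)
P² = 1/2
sum k=0..0:
  [0] +1/1 = 1
S = 1
C² = P²·S² = 1/2 ; C = +0.707107

+√(1/2) ≈ +0.707107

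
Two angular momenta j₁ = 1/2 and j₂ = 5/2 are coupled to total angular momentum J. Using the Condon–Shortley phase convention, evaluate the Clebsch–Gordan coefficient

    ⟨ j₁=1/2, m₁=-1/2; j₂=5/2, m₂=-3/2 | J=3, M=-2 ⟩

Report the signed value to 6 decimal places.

triangle: 0!*1!*5!/7! = 120/5040
(j±m)!: 0!*1!*1!*4!*1!*5! = 2880
prefactor² = (2J+1)*Δ*N² = 480
  k=0: +1/(0!*0!*1!*1!*0!*4!) = 1/24
Σ = 1/24  ⇒  CG² = 480*1/24² = 5/6
CG = +√(5/6) = +0.912871

+√(5/6) ≈ +0.912871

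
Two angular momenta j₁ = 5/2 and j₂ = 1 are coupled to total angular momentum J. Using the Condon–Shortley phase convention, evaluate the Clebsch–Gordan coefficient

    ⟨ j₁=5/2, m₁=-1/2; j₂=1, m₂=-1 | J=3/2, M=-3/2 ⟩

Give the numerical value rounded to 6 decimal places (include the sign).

+0.258199  (= +√(1/15))

triangle: 2!×3!×0!/6! = 12/720
(j±m)!: 2!×3!×0!×2!×0!×3! = 144
prefactor² = (2J+1)×Δ×N² = 48/5
  k=0: +1/(0!×2!×3!×0!×0!×0!) = 1/12
Σ = 1/12  ⇒  CG² = 48/5×1/12² = 1/15
CG = +√(1/15) = +0.258199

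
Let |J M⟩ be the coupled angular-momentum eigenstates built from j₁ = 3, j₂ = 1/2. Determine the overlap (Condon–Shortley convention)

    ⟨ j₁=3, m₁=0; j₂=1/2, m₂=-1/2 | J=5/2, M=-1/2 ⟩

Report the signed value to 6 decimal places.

√[6·1!5!0!/7! · 3!3!0!1!2!3!] = √(432/7)
  +(−1)^0/∏(0,1,3,0,2,0)! = 1/12  (running 1/12)
⟨..|..⟩ = √(432/7)·(1/12) = +0.654654

+0.654654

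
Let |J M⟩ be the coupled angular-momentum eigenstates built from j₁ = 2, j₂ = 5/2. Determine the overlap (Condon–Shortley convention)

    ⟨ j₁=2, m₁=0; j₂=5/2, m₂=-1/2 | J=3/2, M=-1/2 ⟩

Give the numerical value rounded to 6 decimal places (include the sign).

j₁+j₂−J=3  J+j₁−j₂=1  J−j₁+j₂=2  j₁+j₂+J+1=7
(j₁±m₁, j₂±m₂, J±M) = (2,2,2,3,1,2)
P² = 32/35
sum k=1..2:
  [1] −1/2 = -1/2
  [2] +1/4 = 1/4
S = -1/4
C² = P²·S² = 2/35 ; C = -0.239046

−√(2/35) = -0.239046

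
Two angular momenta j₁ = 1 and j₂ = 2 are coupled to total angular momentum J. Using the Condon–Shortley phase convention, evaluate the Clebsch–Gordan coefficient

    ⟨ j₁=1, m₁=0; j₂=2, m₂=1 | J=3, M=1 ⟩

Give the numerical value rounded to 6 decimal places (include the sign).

√[7·0!2!4!/7! · 1!1!3!1!4!2!] = √(96/5)
  +(−1)^0/∏(0,0,1,3,1,1)! = 1/6  (running 1/6)
⟨..|..⟩ = √(96/5)·(1/6) = +0.730297

+0.730297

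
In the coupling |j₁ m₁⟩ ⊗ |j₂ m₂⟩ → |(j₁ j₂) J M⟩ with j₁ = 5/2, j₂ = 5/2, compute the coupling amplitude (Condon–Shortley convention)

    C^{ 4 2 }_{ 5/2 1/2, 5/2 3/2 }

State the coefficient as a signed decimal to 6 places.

triangle: 1!·4!·4!/10! = 576/3628800
(j±m)!: 3!·2!·4!·1!·6!·2! = 414720
prefactor² = (2J+1)·Δ·N² = 20736/35
  k=0: +1/(0!·1!·2!·4!·2!·0!) = 1/96
  k=1: −1/(1!·0!·1!·3!·3!·1!) = -1/36
Σ = -5/288  ⇒  CG² = 20736/35·(-5/288)² = 5/28
CG = −√(5/28) = -0.422577

-0.422577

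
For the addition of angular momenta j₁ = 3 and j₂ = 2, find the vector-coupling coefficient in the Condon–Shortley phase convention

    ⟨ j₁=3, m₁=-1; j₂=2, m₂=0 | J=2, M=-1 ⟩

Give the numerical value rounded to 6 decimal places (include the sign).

+√(1/7) = +0.377964

triangle: 3!×3!×1!/8! = 36/40320
(j±m)!: 2!×4!×2!×2!×1!×3! = 1152
prefactor² = (2J+1)×Δ×N² = 36/7
  k=1: −1/(1!×2!×3!×1!×0!×0!) = -1/12
  k=2: +1/(2!×1!×2!×0!×1!×1!) = 1/4
Σ = 1/6  ⇒  CG² = 36/7×1/6² = 1/7
CG = +√(1/7) = +0.377964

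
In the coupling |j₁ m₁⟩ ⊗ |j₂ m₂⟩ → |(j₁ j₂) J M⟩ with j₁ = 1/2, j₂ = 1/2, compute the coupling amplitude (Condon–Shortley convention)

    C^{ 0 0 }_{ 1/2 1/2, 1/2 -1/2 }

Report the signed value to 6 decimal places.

√[1·1!0!0!/2! · 1!0!0!1!0!0!] = √(1/2)
  +(−1)^0/∏(0,1,0,0,0,0)! = 1  (running 1)
⟨..|..⟩ = √(1/2)·(1) = +0.707107

+0.707107  (= +√(1/2))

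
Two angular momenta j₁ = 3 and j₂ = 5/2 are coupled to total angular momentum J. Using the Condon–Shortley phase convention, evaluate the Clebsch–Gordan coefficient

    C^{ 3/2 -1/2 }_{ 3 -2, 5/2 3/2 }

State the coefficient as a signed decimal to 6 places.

√[4·4!2!1!/8! · 1!5!4!1!1!2!] = √(192/7)
  +(−1)^3/∏(3,1,2,1,0,0)! = -1/12  (running -1/12)
  +(−1)^4/∏(4,0,1,0,1,1)! = 1/24  (running -1/24)
⟨..|..⟩ = √(192/7)·(-1/24) = -0.218218

-0.218218  (= −√(1/21))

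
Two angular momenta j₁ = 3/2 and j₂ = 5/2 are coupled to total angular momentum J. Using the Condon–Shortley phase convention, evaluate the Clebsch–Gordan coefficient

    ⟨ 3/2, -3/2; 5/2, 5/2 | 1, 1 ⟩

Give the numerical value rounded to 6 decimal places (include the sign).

√[3·3!0!2!/6! · 0!3!5!0!2!0!] = √(72)
  +(−1)^3/∏(3,0,0,2,0,0)! = -1/12  (running -1/12)
⟨..|..⟩ = √(72)·(-1/12) = -0.707107

−√(1/2) = -0.707107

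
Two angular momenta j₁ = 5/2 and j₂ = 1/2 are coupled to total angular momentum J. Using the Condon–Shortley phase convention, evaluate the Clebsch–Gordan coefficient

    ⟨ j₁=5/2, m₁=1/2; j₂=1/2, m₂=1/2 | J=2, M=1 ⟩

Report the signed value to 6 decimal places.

-0.577350

triangle: 1!*4!*0!/6! = 24/720
(j±m)!: 3!*2!*1!*0!*3!*1! = 72
prefactor² = (2J+1)*Δ*N² = 12
  k=1: −1/(1!*0!*1!*0!*3!*0!) = -1/6
Σ = -1/6  ⇒  CG² = 12*(-1/6)² = 1/3
CG = −√(1/3) = -0.577350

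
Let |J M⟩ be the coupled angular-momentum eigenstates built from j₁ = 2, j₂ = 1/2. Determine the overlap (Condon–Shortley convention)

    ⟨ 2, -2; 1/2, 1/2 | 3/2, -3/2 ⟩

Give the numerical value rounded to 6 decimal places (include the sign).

j₁+j₂−J=1  J+j₁−j₂=3  J−j₁+j₂=0  j₁+j₂+J+1=5
(j₁±m₁, j₂±m₂, J±M) = (0,4,1,0,0,3)
P² = 144/5
sum k=1..1:
  [1] −1/6 = -1/6
S = -1/6
C² = P²·S² = 4/5 ; C = -0.894427

−√(4/5) ≈ -0.894427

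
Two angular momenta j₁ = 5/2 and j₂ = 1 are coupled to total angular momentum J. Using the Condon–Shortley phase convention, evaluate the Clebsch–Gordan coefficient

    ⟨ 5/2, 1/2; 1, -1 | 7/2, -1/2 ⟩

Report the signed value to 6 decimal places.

j₁+j₂−J=0  J+j₁−j₂=5  J−j₁+j₂=2  j₁+j₂+J+1=8
(j₁±m₁, j₂±m₂, J±M) = (3,2,0,2,3,4)
P² = 1152/7
sum k=0..0:
  [0] +1/24 = 1/24
S = 1/24
C² = P²·S² = 2/7 ; C = +0.534522

+0.534522  (= +√(2/7))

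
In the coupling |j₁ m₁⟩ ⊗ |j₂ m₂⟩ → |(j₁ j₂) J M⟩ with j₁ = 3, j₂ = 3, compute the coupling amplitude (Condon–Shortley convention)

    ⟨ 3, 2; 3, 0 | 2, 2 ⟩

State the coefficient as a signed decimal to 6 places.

-0.487950  (= −√(5/21))

j₁+j₂−J=4  J+j₁−j₂=2  J−j₁+j₂=2  j₁+j₂+J+1=9
(j₁±m₁, j₂±m₂, J±M) = (5,1,3,3,4,0)
P² = 960/7
sum k=1..1:
  [1] −1/24 = -1/24
S = -1/24
C² = P²·S² = 5/21 ; C = -0.487950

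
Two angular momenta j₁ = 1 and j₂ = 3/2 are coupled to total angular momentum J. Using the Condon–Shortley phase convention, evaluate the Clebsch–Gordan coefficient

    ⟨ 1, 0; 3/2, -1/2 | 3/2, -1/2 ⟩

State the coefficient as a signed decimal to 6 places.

j₁+j₂−J=1  J+j₁−j₂=1  J−j₁+j₂=2  j₁+j₂+J+1=5
(j₁±m₁, j₂±m₂, J±M) = (1,1,1,2,1,2)
P² = 4/15
sum k=0..1:
  [0] +1/1 = 1
  [1] −1/2 = -1/2
S = 1/2
C² = P²·S² = 1/15 ; C = +0.258199

+0.258199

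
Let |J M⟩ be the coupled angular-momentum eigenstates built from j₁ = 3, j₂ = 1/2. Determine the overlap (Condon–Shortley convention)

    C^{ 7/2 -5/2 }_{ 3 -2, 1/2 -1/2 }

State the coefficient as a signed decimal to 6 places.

√[8·0!6!1!/8! · 1!5!0!1!1!6!] = √(86400/7)
  +(−1)^0/∏(0,0,5,0,1,1)! = 1/120  (running 1/120)
⟨..|..⟩ = √(86400/7)·(1/120) = +0.925820

+√(6/7) = +0.925820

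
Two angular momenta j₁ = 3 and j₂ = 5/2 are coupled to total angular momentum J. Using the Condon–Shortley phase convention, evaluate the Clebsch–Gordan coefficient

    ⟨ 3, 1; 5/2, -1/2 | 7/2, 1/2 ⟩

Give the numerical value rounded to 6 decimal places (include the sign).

−√(1/63) ≈ -0.125988

j₁+j₂−J=2  J+j₁−j₂=4  J−j₁+j₂=3  j₁+j₂+J+1=10
(j₁±m₁, j₂±m₂, J±M) = (4,2,2,3,4,3)
P² = 9216/175
sum k=0..2:
  [0] +1/16 = 1/16
  [1] −1/12 = -1/12
  [2] +1/288 = 1/288
S = -5/288
C² = P²·S² = 1/63 ; C = -0.125988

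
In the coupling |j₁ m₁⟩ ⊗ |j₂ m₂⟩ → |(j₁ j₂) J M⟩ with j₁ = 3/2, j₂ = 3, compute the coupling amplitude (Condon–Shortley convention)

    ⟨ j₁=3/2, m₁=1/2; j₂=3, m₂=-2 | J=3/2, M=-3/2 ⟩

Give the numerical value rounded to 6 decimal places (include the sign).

−√(2/7) = -0.534522

triangle: 3!×0!×3!/7! = 36/5040
(j±m)!: 2!×1!×1!×5!×0!×3! = 1440
prefactor² = (2J+1)×Δ×N² = 288/7
  k=1: −1/(1!×2!×0!×0!×0!×3!) = -1/12
Σ = -1/12  ⇒  CG² = 288/7×(-1/12)² = 2/7
CG = −√(2/7) = -0.534522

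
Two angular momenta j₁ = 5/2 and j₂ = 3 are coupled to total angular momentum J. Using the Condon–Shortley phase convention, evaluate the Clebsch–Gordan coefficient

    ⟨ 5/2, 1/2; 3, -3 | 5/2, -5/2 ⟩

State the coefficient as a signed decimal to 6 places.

√[6·3!2!3!/9! · 3!2!0!6!0!5!] = √(8640/7)
  +(−1)^0/∏(0,3,2,0,0,3)! = 1/72  (running 1/72)
⟨..|..⟩ = √(8640/7)·(1/72) = +0.487950

+0.487950  (= +√(5/21))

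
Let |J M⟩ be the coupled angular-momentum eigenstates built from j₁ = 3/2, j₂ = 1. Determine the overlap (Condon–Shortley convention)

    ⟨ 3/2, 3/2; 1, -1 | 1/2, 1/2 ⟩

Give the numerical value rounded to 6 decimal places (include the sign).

triangle: 2!·1!·0!/4! = 2/24
(j±m)!: 3!·0!·0!·2!·1!·0! = 12
prefactor² = (2J+1)·Δ·N² = 2
  k=0: +1/(0!·2!·0!·0!·1!·0!) = 1/2
Σ = 1/2  ⇒  CG² = 2·1/2² = 1/2
CG = +√(1/2) = +0.707107

+0.707107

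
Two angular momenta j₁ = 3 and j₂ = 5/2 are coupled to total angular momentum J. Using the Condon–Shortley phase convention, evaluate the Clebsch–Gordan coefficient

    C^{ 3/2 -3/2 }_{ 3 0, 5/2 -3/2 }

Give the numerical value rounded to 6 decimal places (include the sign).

j₁+j₂−J=4  J+j₁−j₂=2  J−j₁+j₂=1  j₁+j₂+J+1=8
(j₁±m₁, j₂±m₂, J±M) = (3,3,1,4,0,3)
P² = 864/35
sum k=1..1:
  [1] −1/12 = -1/12
S = -1/12
C² = P²·S² = 6/35 ; C = -0.414039

-0.414039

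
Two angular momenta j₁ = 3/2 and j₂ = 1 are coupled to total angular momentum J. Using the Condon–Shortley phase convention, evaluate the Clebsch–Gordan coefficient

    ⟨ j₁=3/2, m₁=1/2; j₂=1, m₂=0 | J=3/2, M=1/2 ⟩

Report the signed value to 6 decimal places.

+0.258199  (= +√(1/15))

j₁+j₂−J=1  J+j₁−j₂=2  J−j₁+j₂=1  j₁+j₂+J+1=5
(j₁±m₁, j₂±m₂, J±M) = (2,1,1,1,2,1)
P² = 4/15
sum k=0..1:
  [0] +1/1 = 1
  [1] −1/2 = -1/2
S = 1/2
C² = P²·S² = 1/15 ; C = +0.258199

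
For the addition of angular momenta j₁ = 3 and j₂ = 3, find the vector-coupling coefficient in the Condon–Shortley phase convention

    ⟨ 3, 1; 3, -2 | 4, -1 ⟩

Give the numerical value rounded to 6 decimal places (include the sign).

+√(16/77) ≈ +0.455842

√[9·2!4!4!/11! · 4!2!1!5!3!5!] = √(82944/77)
  +(−1)^0/∏(0,2,2,1,2,3)! = 1/48  (running 1/48)
  +(−1)^1/∏(1,1,1,0,3,4)! = -1/144  (running 1/72)
⟨..|..⟩ = √(82944/77)·(1/72) = +0.455842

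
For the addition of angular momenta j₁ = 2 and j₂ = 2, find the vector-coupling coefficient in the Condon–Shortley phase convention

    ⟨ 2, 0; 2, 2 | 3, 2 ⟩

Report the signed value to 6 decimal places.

-0.707107

√[7·1!3!3!/8! · 2!2!4!0!5!1!] = √(72)
  +(−1)^1/∏(1,0,1,3,2,0)! = -1/12  (running -1/12)
⟨..|..⟩ = √(72)·(-1/12) = -0.707107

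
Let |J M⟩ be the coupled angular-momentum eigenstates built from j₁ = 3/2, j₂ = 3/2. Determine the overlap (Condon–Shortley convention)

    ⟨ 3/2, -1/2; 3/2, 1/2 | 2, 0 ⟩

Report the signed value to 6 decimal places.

√[5·1!2!2!/6! · 1!2!2!1!2!2!] = √(4/9)
  +(−1)^0/∏(0,1,2,2,0,0)! = 1/4  (running 1/4)
  +(−1)^1/∏(1,0,1,1,1,1)! = -1  (running -3/4)
⟨..|..⟩ = √(4/9)·(-3/4) = -0.500000

−√(1/4) ≈ -0.500000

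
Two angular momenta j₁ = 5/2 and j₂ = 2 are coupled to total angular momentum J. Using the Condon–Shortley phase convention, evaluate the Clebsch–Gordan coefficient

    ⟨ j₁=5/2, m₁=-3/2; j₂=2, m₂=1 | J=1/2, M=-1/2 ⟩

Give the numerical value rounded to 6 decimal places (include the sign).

√[2·4!1!0!/6! · 1!4!3!1!0!1!] = √(48/5)
  +(−1)^3/∏(3,1,1,0,0,0)! = -1/6  (running -1/6)
⟨..|..⟩ = √(48/5)·(-1/6) = -0.516398

-0.516398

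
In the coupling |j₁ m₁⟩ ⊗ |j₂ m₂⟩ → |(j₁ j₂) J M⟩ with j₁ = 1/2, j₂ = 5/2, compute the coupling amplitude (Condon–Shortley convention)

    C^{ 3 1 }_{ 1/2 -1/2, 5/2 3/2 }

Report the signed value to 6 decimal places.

+√(1/3) ≈ +0.577350

triangle: 0!*1!*5!/7! = 120/5040
(j±m)!: 0!*1!*4!*1!*4!*2! = 1152
prefactor² = (2J+1)*Δ*N² = 192
  k=0: +1/(0!*0!*1!*4!*0!*1!) = 1/24
Σ = 1/24  ⇒  CG² = 192*1/24² = 1/3
CG = +√(1/3) = +0.577350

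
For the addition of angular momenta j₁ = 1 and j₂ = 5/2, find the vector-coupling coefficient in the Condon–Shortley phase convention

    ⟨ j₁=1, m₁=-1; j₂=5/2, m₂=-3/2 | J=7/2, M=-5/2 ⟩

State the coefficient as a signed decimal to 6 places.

+0.845154  (= +√(5/7))

j₁+j₂−J=0  J+j₁−j₂=2  J−j₁+j₂=5  j₁+j₂+J+1=8
(j₁±m₁, j₂±m₂, J±M) = (0,2,1,4,1,6)
P² = 11520/7
sum k=0..0:
  [0] +1/48 = 1/48
S = 1/48
C² = P²·S² = 5/7 ; C = +0.845154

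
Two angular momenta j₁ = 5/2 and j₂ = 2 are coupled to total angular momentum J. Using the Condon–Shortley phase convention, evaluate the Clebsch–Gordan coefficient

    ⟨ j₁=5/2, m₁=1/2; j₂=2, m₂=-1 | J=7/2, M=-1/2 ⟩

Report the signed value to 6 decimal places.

triangle: 1!*4!*3!/9! = 144/362880
(j±m)!: 3!*2!*1!*3!*3!*4! = 10368
prefactor² = (2J+1)*Δ*N² = 1152/35
  k=0: +1/(0!*1!*2!*1!*2!*2!) = 1/8
  k=1: −1/(1!*0!*1!*0!*3!*3!) = -1/36
Σ = 7/72  ⇒  CG² = 1152/35*7/72² = 14/45
CG = +√(14/45) = +0.557773

+0.557773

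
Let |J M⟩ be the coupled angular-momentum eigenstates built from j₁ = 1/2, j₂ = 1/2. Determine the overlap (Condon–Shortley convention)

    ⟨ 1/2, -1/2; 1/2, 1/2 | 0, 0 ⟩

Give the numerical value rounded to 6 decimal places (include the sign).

-0.707107

triangle: 1!×0!×0!/2! = 1/2
(j±m)!: 0!×1!×1!×0!×0!×0! = 1
prefactor² = (2J+1)×Δ×N² = 1/2
  k=1: −1/(1!×0!×0!×0!×0!×0!) = -1
Σ = -1  ⇒  CG² = 1/2×(-1)² = 1/2
CG = −√(1/2) = -0.707107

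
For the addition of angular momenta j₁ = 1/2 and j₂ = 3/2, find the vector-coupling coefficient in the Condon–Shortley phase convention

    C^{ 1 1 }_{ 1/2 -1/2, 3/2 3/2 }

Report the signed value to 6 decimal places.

√[3·1!0!2!/4! · 0!1!3!0!2!0!] = √(3)
  +(−1)^1/∏(1,0,0,2,0,0)! = -1/2  (running -1/2)
⟨..|..⟩ = √(3)·(-1/2) = -0.866025

−√(3/4) ≈ -0.866025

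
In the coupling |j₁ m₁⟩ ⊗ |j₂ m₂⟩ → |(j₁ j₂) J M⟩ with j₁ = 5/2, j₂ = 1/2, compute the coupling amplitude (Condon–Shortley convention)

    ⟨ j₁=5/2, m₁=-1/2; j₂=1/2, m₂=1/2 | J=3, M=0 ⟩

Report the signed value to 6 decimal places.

+0.707107

j₁+j₂−J=0  J+j₁−j₂=5  J−j₁+j₂=1  j₁+j₂+J+1=7
(j₁±m₁, j₂±m₂, J±M) = (2,3,1,0,3,3)
P² = 72
sum k=0..0:
  [0] +1/12 = 1/12
S = 1/12
C² = P²·S² = 1/2 ; C = +0.707107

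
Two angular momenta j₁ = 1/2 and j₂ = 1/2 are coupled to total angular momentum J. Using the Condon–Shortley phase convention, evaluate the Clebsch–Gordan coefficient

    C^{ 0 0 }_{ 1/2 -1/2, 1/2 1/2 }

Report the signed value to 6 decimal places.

-0.707107

j₁+j₂−J=1  J+j₁−j₂=0  J−j₁+j₂=0  j₁+j₂+J+1=2
(j₁±m₁, j₂±m₂, J±M) = (0,1,1,0,0,0)
P² = 1/2
sum k=1..1:
  [1] −1/1 = -1
S = -1
C² = P²·S² = 1/2 ; C = -0.707107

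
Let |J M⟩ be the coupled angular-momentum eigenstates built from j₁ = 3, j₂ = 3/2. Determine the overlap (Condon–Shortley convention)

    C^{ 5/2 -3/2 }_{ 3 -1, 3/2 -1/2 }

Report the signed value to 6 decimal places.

-0.591608  (= −√(7/20))

triangle: 2!×4!×1!/8! = 48/40320
(j±m)!: 2!×4!×1!×2!×1!×4! = 2304
prefactor² = (2J+1)×Δ×N² = 576/35
  k=0: +1/(0!×2!×4!×1!×0!×0!) = 1/48
  k=1: −1/(1!×1!×3!×0!×1!×1!) = -1/6
Σ = -7/48  ⇒  CG² = 576/35×(-7/48)² = 7/20
CG = −√(7/20) = -0.591608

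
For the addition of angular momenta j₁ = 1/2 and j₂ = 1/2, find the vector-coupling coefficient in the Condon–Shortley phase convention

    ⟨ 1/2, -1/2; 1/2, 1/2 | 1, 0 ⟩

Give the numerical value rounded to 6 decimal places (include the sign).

+0.707107  (= +√(1/2))

triangle: 0!·1!·1!/3! = 1/6
(j±m)!: 0!·1!·1!·0!·1!·1! = 1
prefactor² = (2J+1)·Δ·N² = 1/2
  k=0: +1/(0!·0!·1!·1!·0!·0!) = 1
Σ = 1  ⇒  CG² = 1/2·1² = 1/2
CG = +√(1/2) = +0.707107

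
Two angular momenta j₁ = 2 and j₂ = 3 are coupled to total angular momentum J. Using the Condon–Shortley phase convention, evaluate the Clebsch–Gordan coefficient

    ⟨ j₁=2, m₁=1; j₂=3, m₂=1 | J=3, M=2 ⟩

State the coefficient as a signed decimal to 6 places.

triangle: 2!*2!*4!/9! = 96/362880
(j±m)!: 3!*1!*4!*2!*5!*1! = 34560
prefactor² = (2J+1)*Δ*N² = 64
  k=0: +1/(0!*2!*1!*4!*1!*0!) = 1/48
  k=1: −1/(1!*1!*0!*3!*2!*1!) = -1/12
Σ = -1/16  ⇒  CG² = 64*(-1/16)² = 1/4
CG = −√(1/4) = -0.500000

-0.500000  (= −√(1/4))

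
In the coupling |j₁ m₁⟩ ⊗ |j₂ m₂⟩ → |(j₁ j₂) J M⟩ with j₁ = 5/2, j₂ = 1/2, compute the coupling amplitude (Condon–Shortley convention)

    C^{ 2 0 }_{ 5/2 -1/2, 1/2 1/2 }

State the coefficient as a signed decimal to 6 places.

−√(1/2) ≈ -0.707107

√[5·1!4!0!/6! · 2!3!1!0!2!2!] = √(8)
  +(−1)^1/∏(1,0,2,0,2,0)! = -1/4  (running -1/4)
⟨..|..⟩ = √(8)·(-1/4) = -0.707107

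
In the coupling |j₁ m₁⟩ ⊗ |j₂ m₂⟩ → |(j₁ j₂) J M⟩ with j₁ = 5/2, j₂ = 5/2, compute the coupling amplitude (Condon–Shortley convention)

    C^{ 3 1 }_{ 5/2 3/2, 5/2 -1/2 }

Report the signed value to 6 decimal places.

+0.182574

j₁+j₂−J=2  J+j₁−j₂=3  J−j₁+j₂=3  j₁+j₂+J+1=9
(j₁±m₁, j₂±m₂, J±M) = (4,1,2,3,4,2)
P² = 96/5
sum k=0..1:
  [0] +1/8 = 1/8
  [1] −1/12 = -1/12
S = 1/24
C² = P²·S² = 1/30 ; C = +0.182574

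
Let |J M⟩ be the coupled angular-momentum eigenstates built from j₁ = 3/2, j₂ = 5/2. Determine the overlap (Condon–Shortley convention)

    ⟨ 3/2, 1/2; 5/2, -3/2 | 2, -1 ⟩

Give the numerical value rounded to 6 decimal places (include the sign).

+0.154303

triangle: 2!*1!*3!/7! = 12/5040
(j±m)!: 2!*1!*1!*4!*1!*3! = 288
prefactor² = (2J+1)*Δ*N² = 24/7
  k=0: +1/(0!*2!*1!*1!*0!*2!) = 1/4
  k=1: −1/(1!*1!*0!*0!*1!*3!) = -1/6
Σ = 1/12  ⇒  CG² = 24/7*1/12² = 1/42
CG = +√(1/42) = +0.154303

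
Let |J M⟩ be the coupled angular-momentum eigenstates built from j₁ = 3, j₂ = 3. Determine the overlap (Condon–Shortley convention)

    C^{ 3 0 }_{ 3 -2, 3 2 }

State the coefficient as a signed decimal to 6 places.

√[7·3!3!3!/10! · 1!5!5!1!3!3!] = √(216)
  +(−1)^2/∏(2,1,3,3,0,0)! = 1/72  (running 1/72)
  +(−1)^3/∏(3,0,2,2,1,1)! = -1/24  (running -1/36)
⟨..|..⟩ = √(216)·(-1/36) = -0.408248

-0.408248  (= −√(1/6))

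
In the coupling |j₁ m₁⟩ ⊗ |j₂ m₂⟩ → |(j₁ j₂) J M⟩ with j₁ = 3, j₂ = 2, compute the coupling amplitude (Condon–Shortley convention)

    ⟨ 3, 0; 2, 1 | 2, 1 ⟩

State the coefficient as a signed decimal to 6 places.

√[5·3!3!1!/8! · 3!3!3!1!3!1!] = √(81/14)
  +(−1)^2/∏(2,1,1,1,2,0)! = 1/4  (running 1/4)
  +(−1)^3/∏(3,0,0,0,3,1)! = -1/36  (running 2/9)
⟨..|..⟩ = √(81/14)·(2/9) = +0.534522

+0.534522  (= +√(2/7))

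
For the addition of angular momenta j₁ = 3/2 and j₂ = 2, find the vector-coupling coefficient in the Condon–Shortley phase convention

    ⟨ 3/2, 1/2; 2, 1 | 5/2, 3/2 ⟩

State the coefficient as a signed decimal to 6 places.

j₁+j₂−J=1  J+j₁−j₂=2  J−j₁+j₂=3  j₁+j₂+J+1=7
(j₁±m₁, j₂±m₂, J±M) = (2,1,3,1,4,1)
P² = 144/35
sum k=0..1:
  [0] +1/6 = 1/6
  [1] −1/4 = -1/4
S = -1/12
C² = P²·S² = 1/35 ; C = -0.169031

-0.169031  (= −√(1/35))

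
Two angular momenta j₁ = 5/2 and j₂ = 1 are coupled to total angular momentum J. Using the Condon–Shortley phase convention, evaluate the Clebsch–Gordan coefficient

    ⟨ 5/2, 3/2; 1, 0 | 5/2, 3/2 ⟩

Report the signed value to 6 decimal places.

√[6·1!4!1!/7! · 4!1!1!1!4!1!] = √(576/35)
  +(−1)^0/∏(0,1,1,1,3,0)! = 1/6  (running 1/6)
  +(−1)^1/∏(1,0,0,0,4,1)! = -1/24  (running 1/8)
⟨..|..⟩ = √(576/35)·(1/8) = +0.507093

+0.507093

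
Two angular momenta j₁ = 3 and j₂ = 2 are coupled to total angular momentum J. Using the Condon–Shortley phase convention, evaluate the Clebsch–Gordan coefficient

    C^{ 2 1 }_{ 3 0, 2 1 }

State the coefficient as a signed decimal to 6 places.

+√(2/7) = +0.534522

j₁+j₂−J=3  J+j₁−j₂=3  J−j₁+j₂=1  j₁+j₂+J+1=8
(j₁±m₁, j₂±m₂, J±M) = (3,3,3,1,3,1)
P² = 81/14
sum k=2..3:
  [2] +1/4 = 1/4
  [3] −1/36 = -1/36
S = 2/9
C² = P²·S² = 2/7 ; C = +0.534522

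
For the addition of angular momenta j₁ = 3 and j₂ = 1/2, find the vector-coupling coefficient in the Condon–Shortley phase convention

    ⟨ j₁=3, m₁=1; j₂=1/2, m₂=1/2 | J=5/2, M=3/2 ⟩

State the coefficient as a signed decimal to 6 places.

√[6·1!5!0!/7! · 4!2!1!0!4!1!] = √(1152/7)
  +(−1)^1/∏(1,0,1,0,4,0)! = -1/24  (running -1/24)
⟨..|..⟩ = √(1152/7)·(-1/24) = -0.534522

−√(2/7) = -0.534522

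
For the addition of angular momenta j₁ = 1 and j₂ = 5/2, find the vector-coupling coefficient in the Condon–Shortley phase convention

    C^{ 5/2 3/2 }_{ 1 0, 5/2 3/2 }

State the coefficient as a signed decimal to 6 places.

-0.507093

j₁+j₂−J=1  J+j₁−j₂=1  J−j₁+j₂=4  j₁+j₂+J+1=7
(j₁±m₁, j₂±m₂, J±M) = (1,1,4,1,4,1)
P² = 576/35
sum k=0..1:
  [0] +1/24 = 1/24
  [1] −1/6 = -1/6
S = -1/8
C² = P²·S² = 9/35 ; C = -0.507093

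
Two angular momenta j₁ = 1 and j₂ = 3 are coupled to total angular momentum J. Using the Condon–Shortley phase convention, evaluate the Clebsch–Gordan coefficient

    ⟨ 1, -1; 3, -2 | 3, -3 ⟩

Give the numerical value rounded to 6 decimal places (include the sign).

√[7·1!1!5!/8! · 0!2!1!5!0!6!] = √(3600)
  +(−1)^1/∏(1,0,1,0,0,5)! = -1/120  (running -1/120)
⟨..|..⟩ = √(3600)·(-1/120) = -0.500000

-0.500000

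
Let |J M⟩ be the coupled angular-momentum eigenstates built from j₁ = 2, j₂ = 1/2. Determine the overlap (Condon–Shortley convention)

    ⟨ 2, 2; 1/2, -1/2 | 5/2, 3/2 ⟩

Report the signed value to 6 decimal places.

+0.447214  (= +√(1/5))

j₁+j₂−J=0  J+j₁−j₂=4  J−j₁+j₂=1  j₁+j₂+J+1=6
(j₁±m₁, j₂±m₂, J±M) = (4,0,0,1,4,1)
P² = 576/5
sum k=0..0:
  [0] +1/24 = 1/24
S = 1/24
C² = P²·S² = 1/5 ; C = +0.447214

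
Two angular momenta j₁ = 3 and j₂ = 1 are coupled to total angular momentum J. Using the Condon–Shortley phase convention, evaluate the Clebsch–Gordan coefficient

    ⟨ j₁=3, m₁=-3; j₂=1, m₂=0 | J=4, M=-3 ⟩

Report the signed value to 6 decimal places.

√[9·0!6!2!/9! · 0!6!1!1!1!7!] = √(129600)
  +(−1)^0/∏(0,0,6,1,0,1)! = 1/720  (running 1/720)
⟨..|..⟩ = √(129600)·(1/720) = +0.500000

+√(1/4) = +0.500000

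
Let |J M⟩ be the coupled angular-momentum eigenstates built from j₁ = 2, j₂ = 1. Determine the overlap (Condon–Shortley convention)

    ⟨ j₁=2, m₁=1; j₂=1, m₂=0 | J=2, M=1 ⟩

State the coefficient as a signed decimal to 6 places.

+√(1/6) ≈ +0.408248

triangle: 1!*3!*1!/6! = 6/720
(j±m)!: 3!*1!*1!*1!*3!*1! = 36
prefactor² = (2J+1)*Δ*N² = 3/2
  k=0: +1/(0!*1!*1!*1!*2!*0!) = 1/2
  k=1: −1/(1!*0!*0!*0!*3!*1!) = -1/6
Σ = 1/3  ⇒  CG² = 3/2*1/3² = 1/6
CG = +√(1/6) = +0.408248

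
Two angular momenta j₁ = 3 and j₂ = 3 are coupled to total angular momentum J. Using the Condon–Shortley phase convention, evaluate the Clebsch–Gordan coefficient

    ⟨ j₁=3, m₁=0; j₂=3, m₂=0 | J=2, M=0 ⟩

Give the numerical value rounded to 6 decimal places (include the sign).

triangle: 4!*2!*2!/9! = 96/362880
(j±m)!: 3!*3!*3!*3!*2!*2! = 5184
prefactor² = (2J+1)*Δ*N² = 48/7
  k=1: −1/(1!*3!*2!*2!*0!*0!) = -1/24
  k=2: +1/(2!*2!*1!*1!*1!*1!) = 1/4
  k=3: −1/(3!*1!*0!*0!*2!*2!) = -1/24
Σ = 1/6  ⇒  CG² = 48/7*1/6² = 4/21
CG = +√(4/21) = +0.436436

+0.436436  (= +√(4/21))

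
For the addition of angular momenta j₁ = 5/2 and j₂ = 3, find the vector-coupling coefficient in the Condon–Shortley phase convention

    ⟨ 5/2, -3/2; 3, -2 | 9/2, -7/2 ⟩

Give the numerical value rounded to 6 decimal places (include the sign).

triangle: 1!×4!×5!/11! = 2880/39916800
(j±m)!: 1!×4!×1!×5!×1!×8! = 116121600
prefactor² = (2J+1)×Δ×N² = 921600/11
  k=0: +1/(0!×1!×4!×1!×0!×4!) = 1/576
  k=1: −1/(1!×0!×3!×0!×1!×5!) = -1/720
Σ = 1/2880  ⇒  CG² = 921600/11×1/2880² = 1/99
CG = +√(1/99) = +0.100504

+0.100504  (= +√(1/99))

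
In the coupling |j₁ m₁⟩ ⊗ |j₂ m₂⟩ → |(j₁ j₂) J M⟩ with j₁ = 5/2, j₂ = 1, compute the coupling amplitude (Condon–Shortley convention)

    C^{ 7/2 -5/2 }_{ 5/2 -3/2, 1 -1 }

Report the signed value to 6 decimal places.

+√(5/7) ≈ +0.845154

√[8·0!5!2!/8! · 1!4!0!2!1!6!] = √(11520/7)
  +(−1)^0/∏(0,0,4,0,1,2)! = 1/48  (running 1/48)
⟨..|..⟩ = √(11520/7)·(1/48) = +0.845154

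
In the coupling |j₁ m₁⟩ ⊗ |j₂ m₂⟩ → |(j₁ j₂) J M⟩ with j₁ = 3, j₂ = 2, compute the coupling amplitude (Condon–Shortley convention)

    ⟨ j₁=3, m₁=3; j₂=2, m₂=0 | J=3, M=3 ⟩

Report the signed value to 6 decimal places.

+√(5/12) = +0.645497

j₁+j₂−J=2  J+j₁−j₂=4  J−j₁+j₂=2  j₁+j₂+J+1=9
(j₁±m₁, j₂±m₂, J±M) = (6,0,2,2,6,0)
P² = 3840
sum k=0..0:
  [0] +1/96 = 1/96
S = 1/96
C² = P²·S² = 5/12 ; C = +0.645497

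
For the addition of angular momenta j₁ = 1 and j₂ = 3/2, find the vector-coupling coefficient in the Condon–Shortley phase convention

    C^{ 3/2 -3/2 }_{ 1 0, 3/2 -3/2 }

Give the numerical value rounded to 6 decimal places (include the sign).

+√(3/5) = +0.774597

√[4·1!1!2!/5! · 1!1!0!3!0!3!] = √(12/5)
  +(−1)^0/∏(0,1,1,0,0,2)! = 1/2  (running 1/2)
⟨..|..⟩ = √(12/5)·(1/2) = +0.774597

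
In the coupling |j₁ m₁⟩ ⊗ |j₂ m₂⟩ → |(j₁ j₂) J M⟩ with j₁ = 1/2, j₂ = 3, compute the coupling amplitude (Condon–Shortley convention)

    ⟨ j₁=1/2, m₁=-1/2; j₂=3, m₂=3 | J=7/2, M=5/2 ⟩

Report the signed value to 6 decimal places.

√[8·0!1!6!/8! · 0!1!6!0!6!1!] = √(518400/7)
  +(−1)^0/∏(0,0,1,6,0,0)! = 1/720  (running 1/720)
⟨..|..⟩ = √(518400/7)·(1/720) = +0.377964

+√(1/7) ≈ +0.377964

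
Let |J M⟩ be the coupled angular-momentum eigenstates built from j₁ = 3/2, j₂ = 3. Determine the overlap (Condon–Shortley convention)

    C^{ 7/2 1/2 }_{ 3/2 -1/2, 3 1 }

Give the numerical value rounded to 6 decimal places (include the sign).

√[8·1!2!5!/9! · 1!2!4!2!4!3!] = √(512/7)
  +(−1)^0/∏(0,1,2,4,0,1)! = 1/48  (running 1/48)
  +(−1)^1/∏(1,0,1,3,1,2)! = -1/12  (running -1/16)
⟨..|..⟩ = √(512/7)·(-1/16) = -0.534522

-0.534522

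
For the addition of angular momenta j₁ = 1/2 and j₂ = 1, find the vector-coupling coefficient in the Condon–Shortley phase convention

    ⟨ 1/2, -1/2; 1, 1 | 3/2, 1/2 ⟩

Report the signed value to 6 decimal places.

+√(1/3) ≈ +0.577350

√[4·0!1!2!/4! · 0!1!2!0!2!1!] = √(4/3)
  +(−1)^0/∏(0,0,1,2,0,0)! = 1/2  (running 1/2)
⟨..|..⟩ = √(4/3)·(1/2) = +0.577350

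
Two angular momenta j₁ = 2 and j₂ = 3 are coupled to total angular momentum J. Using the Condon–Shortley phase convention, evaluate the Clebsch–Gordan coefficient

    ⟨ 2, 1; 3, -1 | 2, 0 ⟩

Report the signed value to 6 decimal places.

j₁+j₂−J=3  J+j₁−j₂=1  J−j₁+j₂=3  j₁+j₂+J+1=8
(j₁±m₁, j₂±m₂, J±M) = (3,1,2,4,2,2)
P² = 36/7
sum k=0..1:
  [0] +1/12 = 1/12
  [1] −1/4 = -1/4
S = -1/6
C² = P²·S² = 1/7 ; C = -0.377964

−√(1/7) = -0.377964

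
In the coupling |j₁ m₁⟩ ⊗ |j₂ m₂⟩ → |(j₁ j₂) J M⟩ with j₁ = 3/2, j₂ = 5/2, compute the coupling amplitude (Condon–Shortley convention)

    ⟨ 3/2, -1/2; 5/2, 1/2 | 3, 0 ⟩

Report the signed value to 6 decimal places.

j₁+j₂−J=1  J+j₁−j₂=2  J−j₁+j₂=4  j₁+j₂+J+1=8
(j₁±m₁, j₂±m₂, J±M) = (1,2,3,2,3,3)
P² = 36/5
sum k=0..1:
  [0] +1/12 = 1/12
  [1] −1/4 = -1/4
S = -1/6
C² = P²·S² = 1/5 ; C = -0.447214

-0.447214  (= −√(1/5))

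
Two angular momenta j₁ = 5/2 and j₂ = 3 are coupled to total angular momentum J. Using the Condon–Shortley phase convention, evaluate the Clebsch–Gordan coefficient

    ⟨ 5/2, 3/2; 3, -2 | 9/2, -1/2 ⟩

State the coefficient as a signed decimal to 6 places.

triangle: 1!×4!×5!/11! = 2880/39916800
(j±m)!: 4!×1!×1!×5!×4!×5! = 8294400
prefactor² = (2J+1)×Δ×N² = 460800/77
  k=0: +1/(0!×1!×1!×1!×3!×4!) = 1/144
  k=1: −1/(1!×0!×0!×0!×4!×5!) = -1/2880
Σ = 19/2880  ⇒  CG² = 460800/77×19/2880² = 361/1386
CG = +√(361/1386) = +0.510355

+0.510355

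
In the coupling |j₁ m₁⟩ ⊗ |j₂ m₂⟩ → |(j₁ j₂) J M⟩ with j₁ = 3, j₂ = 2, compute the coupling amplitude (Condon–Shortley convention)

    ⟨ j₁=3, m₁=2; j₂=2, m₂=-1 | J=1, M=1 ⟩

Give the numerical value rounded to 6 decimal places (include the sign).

−√(2/7) = -0.534522

triangle: 4!·2!·0!/7! = 48/5040
(j±m)!: 5!·1!·1!·3!·2!·0! = 1440
prefactor² = (2J+1)·Δ·N² = 288/7
  k=1: −1/(1!·3!·0!·0!·2!·0!) = -1/12
Σ = -1/12  ⇒  CG² = 288/7·(-1/12)² = 2/7
CG = −√(2/7) = -0.534522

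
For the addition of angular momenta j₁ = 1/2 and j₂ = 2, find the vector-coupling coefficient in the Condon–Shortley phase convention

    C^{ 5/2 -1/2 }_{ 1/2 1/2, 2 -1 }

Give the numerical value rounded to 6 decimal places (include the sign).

√[6·0!1!4!/6! · 1!0!1!3!2!3!] = √(72/5)
  +(−1)^0/∏(0,0,0,1,1,3)! = 1/6  (running 1/6)
⟨..|..⟩ = √(72/5)·(1/6) = +0.632456

+√(2/5) ≈ +0.632456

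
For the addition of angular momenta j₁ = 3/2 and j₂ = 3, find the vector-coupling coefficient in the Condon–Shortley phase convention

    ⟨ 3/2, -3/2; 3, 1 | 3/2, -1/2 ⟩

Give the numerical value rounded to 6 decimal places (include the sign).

-0.338062  (= −√(4/35))

j₁+j₂−J=3  J+j₁−j₂=0  J−j₁+j₂=3  j₁+j₂+J+1=7
(j₁±m₁, j₂±m₂, J±M) = (0,3,4,2,1,2)
P² = 576/35
sum k=3..3:
  [3] −1/12 = -1/12
S = -1/12
C² = P²·S² = 4/35 ; C = -0.338062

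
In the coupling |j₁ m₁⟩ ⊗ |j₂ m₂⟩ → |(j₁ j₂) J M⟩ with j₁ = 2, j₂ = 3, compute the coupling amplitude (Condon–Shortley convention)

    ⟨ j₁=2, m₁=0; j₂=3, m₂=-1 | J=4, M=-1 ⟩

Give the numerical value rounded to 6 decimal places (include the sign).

triangle: 1!·3!·5!/10! = 720/3628800
(j±m)!: 2!·2!·2!·4!·3!·5! = 138240
prefactor² = (2J+1)·Δ·N² = 1728/7
  k=0: +1/(0!·1!·2!·2!·1!·3!) = 1/24
  k=1: −1/(1!·0!·1!·1!·2!·4!) = -1/48
Σ = 1/48  ⇒  CG² = 1728/7·1/48² = 3/28
CG = +√(3/28) = +0.327327

+0.327327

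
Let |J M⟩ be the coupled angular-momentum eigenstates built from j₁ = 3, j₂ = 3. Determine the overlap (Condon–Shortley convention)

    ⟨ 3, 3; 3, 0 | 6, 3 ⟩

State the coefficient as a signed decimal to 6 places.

√[13·0!6!6!/13! · 6!0!3!3!9!3!] = √(671846400/11)
  +(−1)^0/∏(0,0,0,3,6,3)! = 1/25920  (running 1/25920)
⟨..|..⟩ = √(671846400/11)·(1/25920) = +0.301511

+√(1/11) = +0.301511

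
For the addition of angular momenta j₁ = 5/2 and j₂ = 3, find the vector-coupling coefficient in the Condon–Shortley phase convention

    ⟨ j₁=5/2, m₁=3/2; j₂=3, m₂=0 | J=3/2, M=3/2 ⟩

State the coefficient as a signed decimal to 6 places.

j₁+j₂−J=4  J+j₁−j₂=1  J−j₁+j₂=2  j₁+j₂+J+1=8
(j₁±m₁, j₂±m₂, J±M) = (4,1,3,3,3,0)
P² = 864/35
sum k=1..1:
  [1] −1/12 = -1/12
S = -1/12
C² = P²·S² = 6/35 ; C = -0.414039

-0.414039  (= −√(6/35))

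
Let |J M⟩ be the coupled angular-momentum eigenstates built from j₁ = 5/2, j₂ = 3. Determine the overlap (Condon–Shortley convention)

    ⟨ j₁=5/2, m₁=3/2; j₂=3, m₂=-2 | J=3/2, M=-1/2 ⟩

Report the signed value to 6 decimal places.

−√(1/21) = -0.218218

j₁+j₂−J=4  J+j₁−j₂=1  J−j₁+j₂=2  j₁+j₂+J+1=8
(j₁±m₁, j₂±m₂, J±M) = (4,1,1,5,1,2)
P² = 192/7
sum k=0..1:
  [0] +1/24 = 1/24
  [1] −1/12 = -1/12
S = -1/24
C² = P²·S² = 1/21 ; C = -0.218218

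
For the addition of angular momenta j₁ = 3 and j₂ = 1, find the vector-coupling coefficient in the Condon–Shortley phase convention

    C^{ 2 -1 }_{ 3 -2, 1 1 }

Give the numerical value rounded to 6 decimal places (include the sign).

√[5·2!4!0!/7! · 1!5!2!0!1!3!] = √(480/7)
  +(−1)^2/∏(2,0,3,0,1,0)! = 1/12  (running 1/12)
⟨..|..⟩ = √(480/7)·(1/12) = +0.690066

+√(10/21) = +0.690066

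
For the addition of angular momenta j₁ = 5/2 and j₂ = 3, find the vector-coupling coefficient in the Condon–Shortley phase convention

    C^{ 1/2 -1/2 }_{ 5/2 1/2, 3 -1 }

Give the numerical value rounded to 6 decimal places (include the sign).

√[2·5!0!1!/7! · 3!2!2!4!0!1!] = √(192/7)
  +(−1)^2/∏(2,3,0,0,0,1)! = 1/12  (running 1/12)
⟨..|..⟩ = √(192/7)·(1/12) = +0.436436

+0.436436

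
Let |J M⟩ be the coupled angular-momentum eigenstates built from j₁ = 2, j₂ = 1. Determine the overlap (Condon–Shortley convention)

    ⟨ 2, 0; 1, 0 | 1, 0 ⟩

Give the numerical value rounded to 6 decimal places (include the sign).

−√(2/5) ≈ -0.632456

triangle: 2!·2!·0!/5! = 4/120
(j±m)!: 2!·2!·1!·1!·1!·1! = 4
prefactor² = (2J+1)·Δ·N² = 2/5
  k=1: −1/(1!·1!·1!·0!·1!·0!) = -1
Σ = -1  ⇒  CG² = 2/5·(-1)² = 2/5
CG = −√(2/5) = -0.632456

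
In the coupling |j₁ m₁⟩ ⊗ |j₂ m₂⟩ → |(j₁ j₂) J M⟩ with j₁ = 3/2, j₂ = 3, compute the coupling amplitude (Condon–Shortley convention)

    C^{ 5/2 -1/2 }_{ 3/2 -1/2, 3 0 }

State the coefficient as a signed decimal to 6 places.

j₁+j₂−J=2  J+j₁−j₂=1  J−j₁+j₂=4  j₁+j₂+J+1=8
(j₁±m₁, j₂±m₂, J±M) = (1,2,3,3,2,3)
P² = 216/35
sum k=1..2:
  [1] −1/4 = -1/4
  [2] +1/12 = 1/12
S = -1/6
C² = P²·S² = 6/35 ; C = -0.414039

−√(6/35) = -0.414039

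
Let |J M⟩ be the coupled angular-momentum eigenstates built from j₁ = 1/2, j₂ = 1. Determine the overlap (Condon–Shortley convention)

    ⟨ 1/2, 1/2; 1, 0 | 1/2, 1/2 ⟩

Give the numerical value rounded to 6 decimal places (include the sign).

triangle: 1!×0!×1!/3! = 1/6
(j±m)!: 1!×0!×1!×1!×1!×0! = 1
prefactor² = (2J+1)×Δ×N² = 1/3
  k=0: +1/(0!×1!×0!×1!×0!×0!) = 1
Σ = 1  ⇒  CG² = 1/3×1² = 1/3
CG = +√(1/3) = +0.577350

+0.577350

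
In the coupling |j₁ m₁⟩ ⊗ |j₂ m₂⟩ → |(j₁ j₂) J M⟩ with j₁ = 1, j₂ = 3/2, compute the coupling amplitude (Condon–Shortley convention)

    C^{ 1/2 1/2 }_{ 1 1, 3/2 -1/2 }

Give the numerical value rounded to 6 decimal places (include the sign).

triangle: 2!·0!·1!/4! = 2/24
(j±m)!: 2!·0!·1!·2!·1!·0! = 4
prefactor² = (2J+1)·Δ·N² = 2/3
  k=0: +1/(0!·2!·0!·1!·0!·0!) = 1/2
Σ = 1/2  ⇒  CG² = 2/3·1/2² = 1/6
CG = +√(1/6) = +0.408248

+√(1/6) ≈ +0.408248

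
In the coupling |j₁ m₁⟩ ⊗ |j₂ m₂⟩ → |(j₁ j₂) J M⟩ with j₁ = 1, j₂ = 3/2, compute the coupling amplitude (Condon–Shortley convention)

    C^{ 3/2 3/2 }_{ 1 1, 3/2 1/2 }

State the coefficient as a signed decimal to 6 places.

+0.632456  (= +√(2/5))

triangle: 1!*1!*2!/5! = 2/120
(j±m)!: 2!*0!*2!*1!*3!*0! = 24
prefactor² = (2J+1)*Δ*N² = 8/5
  k=0: +1/(0!*1!*0!*2!*1!*0!) = 1/2
Σ = 1/2  ⇒  CG² = 8/5*1/2² = 2/5
CG = +√(2/5) = +0.632456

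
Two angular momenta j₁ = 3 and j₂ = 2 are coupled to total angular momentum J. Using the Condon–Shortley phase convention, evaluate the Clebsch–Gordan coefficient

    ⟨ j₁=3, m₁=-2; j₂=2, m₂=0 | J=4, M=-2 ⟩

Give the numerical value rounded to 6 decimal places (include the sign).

triangle: 1!*5!*3!/10! = 720/3628800
(j±m)!: 1!*5!*2!*2!*2!*6! = 691200
prefactor² = (2J+1)*Δ*N² = 8640/7
  k=0: +1/(0!*1!*5!*2!*0!*1!) = 1/240
  k=1: −1/(1!*0!*4!*1!*1!*2!) = -1/48
Σ = -1/60  ⇒  CG² = 8640/7*(-1/60)² = 12/35
CG = −√(12/35) = -0.585540

-0.585540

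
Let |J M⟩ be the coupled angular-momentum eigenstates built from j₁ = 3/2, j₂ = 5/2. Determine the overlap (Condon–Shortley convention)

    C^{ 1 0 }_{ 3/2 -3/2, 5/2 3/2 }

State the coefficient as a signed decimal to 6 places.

-0.447214  (= −√(1/5))

√[3·3!0!2!/6! · 0!3!4!1!1!1!] = √(36/5)
  +(−1)^3/∏(3,0,0,1,0,1)! = -1/6  (running -1/6)
⟨..|..⟩ = √(36/5)·(-1/6) = -0.447214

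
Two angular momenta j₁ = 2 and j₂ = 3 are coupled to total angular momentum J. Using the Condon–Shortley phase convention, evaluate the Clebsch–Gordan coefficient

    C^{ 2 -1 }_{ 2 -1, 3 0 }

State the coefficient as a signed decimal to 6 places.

triangle: 3!·1!·3!/8! = 36/40320
(j±m)!: 1!·3!·3!·3!·1!·3! = 1296
prefactor² = (2J+1)·Δ·N² = 81/14
  k=2: +1/(2!·1!·1!·1!·0!·2!) = 1/4
  k=3: −1/(3!·0!·0!·0!·1!·3!) = -1/36
Σ = 2/9  ⇒  CG² = 81/14·2/9² = 2/7
CG = +√(2/7) = +0.534522

+0.534522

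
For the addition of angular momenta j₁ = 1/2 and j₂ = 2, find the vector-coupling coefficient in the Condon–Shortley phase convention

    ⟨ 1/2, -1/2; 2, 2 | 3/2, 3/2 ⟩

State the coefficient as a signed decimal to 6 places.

j₁+j₂−J=1  J+j₁−j₂=0  J−j₁+j₂=3  j₁+j₂+J+1=5
(j₁±m₁, j₂±m₂, J±M) = (0,1,4,0,3,0)
P² = 144/5
sum k=1..1:
  [1] −1/6 = -1/6
S = -1/6
C² = P²·S² = 4/5 ; C = -0.894427

−√(4/5) = -0.894427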